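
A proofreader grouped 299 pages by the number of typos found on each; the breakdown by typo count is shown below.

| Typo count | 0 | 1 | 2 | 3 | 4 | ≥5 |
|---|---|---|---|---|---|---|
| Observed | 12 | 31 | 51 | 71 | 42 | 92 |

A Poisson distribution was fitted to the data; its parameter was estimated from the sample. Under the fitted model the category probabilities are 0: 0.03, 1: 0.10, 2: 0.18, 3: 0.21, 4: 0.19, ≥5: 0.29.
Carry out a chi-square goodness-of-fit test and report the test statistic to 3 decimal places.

Expected counts E_i = n·p_i: 299×0.03 = 8.97, 299×0.10 = 29.9, 299×0.18 = 53.82, 299×0.21 = 62.79, 299×0.19 = 56.81, 299×0.29 = 86.71.
0: (12 − 8.97)²/8.97 = 9.1809/8.97 = 1.0235
1: (31 − 29.9)²/29.9 = 1.21/29.9 = 0.0405
2: (51 − 53.82)²/53.82 = 7.9524/53.82 = 0.1478
3: (71 − 62.79)²/62.79 = 67.4041/62.79 = 1.0735
4: (42 − 56.81)²/56.81 = 219.3361/56.81 = 3.8609
≥5: (92 − 86.71)²/86.71 = 27.9841/86.71 = 0.3227
Sum = 6.469

6.469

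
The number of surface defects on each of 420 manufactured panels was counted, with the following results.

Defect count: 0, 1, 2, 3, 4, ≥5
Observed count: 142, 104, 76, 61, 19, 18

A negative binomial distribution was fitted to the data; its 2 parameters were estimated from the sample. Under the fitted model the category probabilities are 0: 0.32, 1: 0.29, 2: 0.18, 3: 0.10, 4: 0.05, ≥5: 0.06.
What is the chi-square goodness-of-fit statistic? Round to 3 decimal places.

Expected counts E_i = n·p_i: 420×0.32 = 134.4, 420×0.29 = 121.8, 420×0.18 = 75.6, 420×0.10 = 42, 420×0.05 = 21, 420×0.06 = 25.2.
χ² = (142−134.4)²/134.4 + (104−121.8)²/121.8 + (76−75.6)²/75.6 + (61−42)²/42 + (19−21)²/21 + (18−25.2)²/25.2
   = 0.4298 + 2.6013 + 0.0021 + 8.5952 + 0.1905 + 2.0571
Sum = 13.876

13.876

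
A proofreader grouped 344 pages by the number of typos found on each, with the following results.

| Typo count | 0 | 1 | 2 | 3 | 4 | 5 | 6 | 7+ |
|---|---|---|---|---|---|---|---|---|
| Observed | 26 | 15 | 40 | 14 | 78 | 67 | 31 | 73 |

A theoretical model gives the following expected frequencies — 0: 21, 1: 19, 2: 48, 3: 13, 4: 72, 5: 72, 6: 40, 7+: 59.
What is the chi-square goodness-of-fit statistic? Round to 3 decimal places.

0: (26 − 21)²/21 = 25/21 = 1.1905
1: (15 − 19)²/19 = 16/19 = 0.8421
2: (40 − 48)²/48 = 64/48 = 1.3333
3: (14 − 13)²/13 = 1/13 = 0.0769
4: (78 − 72)²/72 = 36/72 = 0.5000
5: (67 − 72)²/72 = 25/72 = 0.3472
6: (31 − 40)²/40 = 81/40 = 2.0250
7+: (73 − 59)²/59 = 196/59 = 3.3220
Sum = 9.637

9.637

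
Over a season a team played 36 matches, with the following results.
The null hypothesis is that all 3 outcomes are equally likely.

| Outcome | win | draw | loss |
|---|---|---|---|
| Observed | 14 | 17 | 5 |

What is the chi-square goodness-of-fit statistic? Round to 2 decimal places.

6.50

Under H₀ each category has probability 1/3, so each expected count is 36/3 = 12.
cat         O        E   (O−E)²/E
win        14       12      0.333
draw       17       12      2.083
loss        5       12      4.083
Sum = 6.50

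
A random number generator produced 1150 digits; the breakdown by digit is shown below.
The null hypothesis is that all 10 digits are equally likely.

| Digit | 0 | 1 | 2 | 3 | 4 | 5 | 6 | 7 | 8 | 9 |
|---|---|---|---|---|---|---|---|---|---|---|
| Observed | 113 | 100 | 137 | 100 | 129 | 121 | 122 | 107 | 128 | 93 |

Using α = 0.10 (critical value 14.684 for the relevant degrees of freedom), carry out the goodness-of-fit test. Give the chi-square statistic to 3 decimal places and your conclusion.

Expected count for each of the 10 categories: 1150/10 = 115.
χ² = (113−115)²/115 + (100−115)²/115 + (137−115)²/115 + (100−115)²/115 + (129−115)²/115 + (121−115)²/115 + (122−115)²/115 + (107−115)²/115 + (128−115)²/115 + (93−115)²/115
   = 0.0348 + 1.9565 + 4.2087 + 1.9565 + 1.7043 + 0.3130 + 0.4261 + 0.5565 + 1.4696 + 4.2087
Sum = 16.835
df = 9. Since 16.835 > 14.684, we reject H₀.

16.835; reject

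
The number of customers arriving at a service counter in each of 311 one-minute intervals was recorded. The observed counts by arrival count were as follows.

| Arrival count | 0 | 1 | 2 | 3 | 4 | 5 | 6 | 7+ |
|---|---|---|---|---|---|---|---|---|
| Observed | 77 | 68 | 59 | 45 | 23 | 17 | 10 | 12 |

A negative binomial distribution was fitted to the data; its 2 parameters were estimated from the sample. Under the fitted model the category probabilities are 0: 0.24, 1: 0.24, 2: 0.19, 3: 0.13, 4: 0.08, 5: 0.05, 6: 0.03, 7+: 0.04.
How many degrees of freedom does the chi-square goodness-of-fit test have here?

There are k = 8 categories and 2 parameters estimated from the data, so df = 8 − 1 − 2 = 5.

5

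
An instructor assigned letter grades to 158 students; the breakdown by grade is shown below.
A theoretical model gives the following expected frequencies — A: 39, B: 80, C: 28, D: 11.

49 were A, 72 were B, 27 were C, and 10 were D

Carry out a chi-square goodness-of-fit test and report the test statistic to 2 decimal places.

3.49

A: (49 − 39)²/39 = 100/39 = 2.564
B: (72 − 80)²/80 = 64/80 = 0.800
C: (27 − 28)²/28 = 1/28 = 0.036
D: (10 − 11)²/11 = 1/11 = 0.091
Sum = 3.49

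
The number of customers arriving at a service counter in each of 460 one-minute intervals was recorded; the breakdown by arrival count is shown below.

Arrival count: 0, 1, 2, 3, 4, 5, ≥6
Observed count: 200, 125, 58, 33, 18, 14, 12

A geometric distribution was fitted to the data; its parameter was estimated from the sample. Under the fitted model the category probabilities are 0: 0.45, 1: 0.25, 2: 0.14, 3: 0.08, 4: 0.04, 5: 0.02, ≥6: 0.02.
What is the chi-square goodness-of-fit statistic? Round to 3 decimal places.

Expected counts E_i = n·p_i: 460×0.45 = 207, 460×0.25 = 115, 460×0.14 = 64.4, 460×0.08 = 36.8, 460×0.04 = 18.4, 460×0.02 = 9.2, 460×0.02 = 9.2.
cat         O        E   (O−E)²/E
0         200      207     0.2367
1         125      115     0.8696
2          58     64.4     0.6360
3          33     36.8     0.3924
4          18     18.4     0.0087
5          14      9.2     2.5043
≥6         12      9.2     0.8522
Sum = 5.500

5.500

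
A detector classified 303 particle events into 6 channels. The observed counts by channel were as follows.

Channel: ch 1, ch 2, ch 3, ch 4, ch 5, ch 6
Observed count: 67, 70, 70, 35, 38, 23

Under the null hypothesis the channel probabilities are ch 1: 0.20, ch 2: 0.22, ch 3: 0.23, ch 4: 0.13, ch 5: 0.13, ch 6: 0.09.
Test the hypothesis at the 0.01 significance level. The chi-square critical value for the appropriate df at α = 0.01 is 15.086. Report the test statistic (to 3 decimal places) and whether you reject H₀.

Expected counts E_i = n·p_i: 303×0.20 = 60.6, 303×0.22 = 66.66, 303×0.23 = 69.69, 303×0.13 = 39.39, 303×0.13 = 39.39, 303×0.09 = 27.27.
χ² = (67−60.6)²/60.6 + (70−66.66)²/66.66 + (70−69.69)²/69.69 + (35−39.39)²/39.39 + (38−39.39)²/39.39 + (23−27.27)²/27.27
   = 0.6759 + 0.1674 + 0.0014 + 0.4893 + 0.0491 + 0.6686
Sum = 2.052
df = 5. Since 2.052 < 15.086, we do not reject H₀.

2.052; do not reject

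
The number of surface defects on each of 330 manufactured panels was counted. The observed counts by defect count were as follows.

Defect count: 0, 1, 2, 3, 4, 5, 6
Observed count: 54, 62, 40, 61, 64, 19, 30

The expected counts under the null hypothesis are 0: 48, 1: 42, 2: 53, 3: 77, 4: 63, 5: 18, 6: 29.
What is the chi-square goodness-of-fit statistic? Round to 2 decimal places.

χ² = (54−48)²/48 + (62−42)²/42 + (40−53)²/53 + (61−77)²/77 + (64−63)²/63 + (19−18)²/18 + (30−29)²/29
   = 0.750 + 9.524 + 3.189 + 3.325 + 0.016 + 0.056 + 0.034
Sum = 16.89

16.89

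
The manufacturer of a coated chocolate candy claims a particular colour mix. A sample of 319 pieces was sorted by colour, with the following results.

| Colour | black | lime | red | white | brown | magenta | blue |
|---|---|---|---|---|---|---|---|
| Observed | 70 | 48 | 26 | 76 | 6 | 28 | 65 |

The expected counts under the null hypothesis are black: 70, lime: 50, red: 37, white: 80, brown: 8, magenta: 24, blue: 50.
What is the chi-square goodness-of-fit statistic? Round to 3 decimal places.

9.217

cat          O        E   (O−E)²/E
black       70       70     0.0000
lime        48       50     0.0800
red         26       37     3.2703
white       76       80     0.2000
brown        6        8     0.5000
magenta     28       24     0.6667
blue        65       50     4.5000
Sum = 9.217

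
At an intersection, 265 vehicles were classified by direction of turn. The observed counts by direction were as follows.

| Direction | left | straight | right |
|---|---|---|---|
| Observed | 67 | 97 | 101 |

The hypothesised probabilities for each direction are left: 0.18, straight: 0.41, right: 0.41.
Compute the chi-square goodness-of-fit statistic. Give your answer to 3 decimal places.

9.597

Expected counts E_i = n·p_i: 265×0.18 = 47.7, 265×0.41 = 108.65, 265×0.41 = 108.65.
χ² = (67−47.7)²/47.7 + (97−108.65)²/108.65 + (101−108.65)²/108.65
   = 7.8090 + 1.2492 + 0.5386
Sum = 9.597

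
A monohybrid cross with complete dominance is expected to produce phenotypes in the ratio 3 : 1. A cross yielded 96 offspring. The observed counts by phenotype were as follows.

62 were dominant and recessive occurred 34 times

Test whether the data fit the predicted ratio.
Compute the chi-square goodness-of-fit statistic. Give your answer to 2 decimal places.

Ratio total = 4. Expected counts: 96×3/4 = 72, 96×1/4 = 24.
χ² = (62−72)²/72 + (34−24)²/24
   = 1.389 + 4.167
Sum = 5.56

5.56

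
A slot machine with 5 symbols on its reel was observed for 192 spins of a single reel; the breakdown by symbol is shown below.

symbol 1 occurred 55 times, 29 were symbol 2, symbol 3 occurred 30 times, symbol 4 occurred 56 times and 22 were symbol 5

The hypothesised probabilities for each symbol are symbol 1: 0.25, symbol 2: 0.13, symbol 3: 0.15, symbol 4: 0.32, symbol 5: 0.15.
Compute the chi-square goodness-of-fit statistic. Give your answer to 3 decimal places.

Expected counts E_i = n·p_i: 192×0.25 = 48, 192×0.13 = 24.96, 192×0.15 = 28.8, 192×0.32 = 61.44, 192×0.15 = 28.8.
cat           O        E   (O−E)²/E
symbol 1     55       48     1.0208
symbol 2     29    24.96     0.6539
symbol 3     30     28.8     0.0500
symbol 4     56    61.44     0.4817
symbol 5     22     28.8     1.6056
Sum = 3.812

3.812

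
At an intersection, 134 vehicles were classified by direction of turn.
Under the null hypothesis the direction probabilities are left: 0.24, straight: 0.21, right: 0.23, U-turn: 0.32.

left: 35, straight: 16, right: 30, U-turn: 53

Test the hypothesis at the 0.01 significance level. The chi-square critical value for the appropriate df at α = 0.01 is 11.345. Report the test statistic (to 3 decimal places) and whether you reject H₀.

7.898; do not reject

Expected counts E_i = n·p_i: 134×0.24 = 32.16, 134×0.21 = 28.14, 134×0.23 = 30.82, 134×0.32 = 42.88.
cat           O        E   (O−E)²/E
left         35    32.16     0.2508
straight     16    28.14     5.2374
right        30    30.82     0.0218
U-turn       53    42.88     2.3884
Sum = 7.898
df = 3. Since 7.898 < 11.345, we do not reject H₀.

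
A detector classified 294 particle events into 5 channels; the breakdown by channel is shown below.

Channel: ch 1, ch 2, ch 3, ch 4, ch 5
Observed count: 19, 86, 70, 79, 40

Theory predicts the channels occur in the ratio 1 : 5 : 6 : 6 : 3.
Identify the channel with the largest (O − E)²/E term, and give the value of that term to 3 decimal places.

Ratio total = 21. Expected counts: 294×1/21 = 14, 294×5/21 = 70, 294×6/21 = 84, 294×6/21 = 84, 294×3/21 = 42.
ch 1: (19 − 14)²/14 = 25/14 = 1.7857
ch 2: (86 − 70)²/70 = 256/70 = 3.6571
ch 3: (70 − 84)²/84 = 196/84 = 2.3333
ch 4: (79 − 84)²/84 = 25/84 = 0.2976
ch 5: (40 − 42)²/42 = 4/42 = 0.0952
The largest term is for ch 2: 3.657.

ch 2, 3.657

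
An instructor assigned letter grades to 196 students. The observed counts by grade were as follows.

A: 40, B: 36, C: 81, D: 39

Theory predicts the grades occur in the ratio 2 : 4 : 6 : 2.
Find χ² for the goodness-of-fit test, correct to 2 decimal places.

16.71

Ratio total = 14. Expected counts: 196×2/14 = 28, 196×4/14 = 56, 196×6/14 = 84, 196×2/14 = 28.
cat         O        E   (O−E)²/E
A          40       28      5.143
B          36       56      7.143
C          81       84      0.107
D          39       28      4.321
Sum = 16.71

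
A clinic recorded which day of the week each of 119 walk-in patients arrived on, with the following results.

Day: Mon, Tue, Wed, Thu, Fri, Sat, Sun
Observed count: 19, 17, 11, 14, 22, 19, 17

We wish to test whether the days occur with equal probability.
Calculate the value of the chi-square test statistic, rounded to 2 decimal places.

4.59

Expected count for each of the 7 categories: 119/7 = 17.
χ² = (19−17)²/17 + (17−17)²/17 + (11−17)²/17 + (14−17)²/17 + (22−17)²/17 + (19−17)²/17 + (17−17)²/17
   = 0.235 + 0.000 + 2.118 + 0.529 + 1.471 + 0.235 + 0.000
Sum = 4.59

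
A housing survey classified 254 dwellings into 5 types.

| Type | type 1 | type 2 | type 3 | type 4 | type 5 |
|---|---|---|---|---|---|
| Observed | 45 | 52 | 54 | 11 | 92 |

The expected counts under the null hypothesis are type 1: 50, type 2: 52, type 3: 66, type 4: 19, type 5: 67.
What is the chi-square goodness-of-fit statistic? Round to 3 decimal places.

cat         O        E   (O−E)²/E
type 1     45       50     0.5000
type 2     52       52     0.0000
type 3     54       66     2.1818
type 4     11       19     3.3684
type 5     92       67     9.3284
Sum = 15.379

15.379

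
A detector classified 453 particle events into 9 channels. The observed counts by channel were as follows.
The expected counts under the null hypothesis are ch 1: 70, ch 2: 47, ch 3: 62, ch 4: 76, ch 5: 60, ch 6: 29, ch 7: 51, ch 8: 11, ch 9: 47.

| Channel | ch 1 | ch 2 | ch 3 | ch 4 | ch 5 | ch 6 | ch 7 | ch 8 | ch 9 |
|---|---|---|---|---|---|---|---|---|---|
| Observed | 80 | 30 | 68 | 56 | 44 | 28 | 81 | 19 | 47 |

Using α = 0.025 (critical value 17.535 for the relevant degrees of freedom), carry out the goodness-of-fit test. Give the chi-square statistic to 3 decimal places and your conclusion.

χ² = (80−70)²/70 + (30−47)²/47 + (68−62)²/62 + (56−76)²/76 + (44−60)²/60 + (28−29)²/29 + (81−51)²/51 + (19−11)²/11 + (47−47)²/47
   = 1.4286 + 6.1489 + 0.5806 + 5.2632 + 4.2667 + 0.0345 + 17.6471 + 5.8182 + 0.0000
Sum = 41.188
df = 8. Since 41.188 > 17.535, we reject H₀.

41.188; reject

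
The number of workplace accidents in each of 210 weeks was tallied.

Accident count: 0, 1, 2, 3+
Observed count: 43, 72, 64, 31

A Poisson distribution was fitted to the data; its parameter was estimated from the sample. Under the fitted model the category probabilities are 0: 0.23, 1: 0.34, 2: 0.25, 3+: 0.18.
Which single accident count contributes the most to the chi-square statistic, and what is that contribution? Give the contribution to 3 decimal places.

Expected counts E_i = n·p_i: 210×0.23 = 48.3, 210×0.34 = 71.4, 210×0.25 = 52.5, 210×0.18 = 37.8.
0: (43 − 48.3)²/48.3 = 28.09/48.3 = 0.5816
1: (72 − 71.4)²/71.4 = 0.36/71.4 = 0.0050
2: (64 − 52.5)²/52.5 = 132.25/52.5 = 2.5190
3+: (31 − 37.8)²/37.8 = 46.24/37.8 = 1.2233
The largest term is for 2: 2.519.

2, 2.519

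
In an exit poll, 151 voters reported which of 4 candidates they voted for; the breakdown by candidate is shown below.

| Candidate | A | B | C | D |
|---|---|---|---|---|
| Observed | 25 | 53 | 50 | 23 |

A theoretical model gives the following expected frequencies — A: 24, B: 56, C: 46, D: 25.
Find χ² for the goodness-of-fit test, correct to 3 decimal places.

χ² = (25−24)²/24 + (53−56)²/56 + (50−46)²/46 + (23−25)²/25
   = 0.0417 + 0.1607 + 0.3478 + 0.1600
Sum = 0.710

0.710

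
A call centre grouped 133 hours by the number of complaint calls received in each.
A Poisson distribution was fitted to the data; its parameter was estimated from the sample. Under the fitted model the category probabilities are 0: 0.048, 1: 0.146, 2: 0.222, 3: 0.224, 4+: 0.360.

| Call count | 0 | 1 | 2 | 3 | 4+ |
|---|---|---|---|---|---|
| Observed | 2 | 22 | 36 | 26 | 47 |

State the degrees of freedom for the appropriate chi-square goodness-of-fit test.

3

There are k = 5 categories and 1 parameter estimated from the data, so df = 5 − 1 − 1 = 3.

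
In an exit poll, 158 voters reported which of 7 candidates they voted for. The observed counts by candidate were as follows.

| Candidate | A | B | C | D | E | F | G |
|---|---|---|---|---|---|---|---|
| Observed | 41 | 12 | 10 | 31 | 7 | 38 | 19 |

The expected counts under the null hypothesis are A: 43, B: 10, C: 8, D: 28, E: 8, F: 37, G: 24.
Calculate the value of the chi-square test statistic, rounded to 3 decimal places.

2.508

χ² = (41−43)²/43 + (12−10)²/10 + (10−8)²/8 + (31−28)²/28 + (7−8)²/8 + (38−37)²/37 + (19−24)²/24
   = 0.0930 + 0.4000 + 0.5000 + 0.3214 + 0.1250 + 0.0270 + 1.0417
Sum = 2.508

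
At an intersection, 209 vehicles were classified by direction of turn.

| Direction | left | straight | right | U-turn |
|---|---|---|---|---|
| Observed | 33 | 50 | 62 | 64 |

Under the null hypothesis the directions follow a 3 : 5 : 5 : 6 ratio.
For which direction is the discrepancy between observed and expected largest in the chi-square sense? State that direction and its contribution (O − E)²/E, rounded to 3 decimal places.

Ratio total = 19. Expected counts: 209×3/19 = 33, 209×5/19 = 55, 209×5/19 = 55, 209×6/19 = 66.
left: (33 − 33)²/33 = 0/33 = 0.0000
straight: (50 − 55)²/55 = 25/55 = 0.4545
right: (62 − 55)²/55 = 49/55 = 0.8909
U-turn: (64 − 66)²/66 = 4/66 = 0.0606
The largest term is for right: 0.891.

right, 0.891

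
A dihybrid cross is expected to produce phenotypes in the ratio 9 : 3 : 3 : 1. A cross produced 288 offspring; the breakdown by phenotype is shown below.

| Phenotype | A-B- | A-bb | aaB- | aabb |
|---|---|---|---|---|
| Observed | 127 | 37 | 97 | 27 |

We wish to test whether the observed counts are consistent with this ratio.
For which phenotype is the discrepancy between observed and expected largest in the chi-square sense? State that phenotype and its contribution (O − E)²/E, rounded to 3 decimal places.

aaB-, 34.241

Ratio total = 16. Expected counts: 288×9/16 = 162, 288×3/16 = 54, 288×3/16 = 54, 288×1/16 = 18.
cat         O        E   (O−E)²/E
A-B-      127      162     7.5617
A-bb       37       54     5.3519
aaB-       97       54    34.2407
aabb       27       18     4.5000
The largest term is for aaB-: 34.241.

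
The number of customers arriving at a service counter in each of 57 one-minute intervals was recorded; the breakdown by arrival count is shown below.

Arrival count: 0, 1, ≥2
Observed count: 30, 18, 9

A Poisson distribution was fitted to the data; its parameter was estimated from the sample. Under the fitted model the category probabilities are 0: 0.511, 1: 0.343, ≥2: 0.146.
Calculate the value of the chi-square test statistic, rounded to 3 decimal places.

0.204

Expected counts E_i = n·p_i: 57×0.511 = 29.127, 57×0.343 = 19.551, 57×0.146 = 8.322.
0: (30 − 29.127)²/29.127 = 0.762129/29.127 = 0.0262
1: (18 − 19.551)²/19.551 = 2.405601/19.551 = 0.1230
≥2: (9 − 8.322)²/8.322 = 0.459684/8.322 = 0.0552
Sum = 0.204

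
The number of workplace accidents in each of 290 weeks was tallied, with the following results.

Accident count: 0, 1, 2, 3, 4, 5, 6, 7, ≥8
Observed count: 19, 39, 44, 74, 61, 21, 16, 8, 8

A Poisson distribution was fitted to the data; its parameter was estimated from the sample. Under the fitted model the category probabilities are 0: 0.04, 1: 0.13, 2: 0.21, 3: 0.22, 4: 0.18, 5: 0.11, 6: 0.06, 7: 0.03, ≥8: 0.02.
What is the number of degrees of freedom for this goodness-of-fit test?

7

There are k = 9 categories and 1 parameter estimated from the data, so df = 9 − 1 − 1 = 7.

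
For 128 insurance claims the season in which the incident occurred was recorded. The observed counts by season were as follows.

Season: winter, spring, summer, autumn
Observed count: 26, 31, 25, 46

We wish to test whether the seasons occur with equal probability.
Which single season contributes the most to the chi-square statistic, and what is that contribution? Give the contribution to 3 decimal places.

autumn, 6.125

Expected count for each of the 4 categories: 128/4 = 32.
χ² = (26−32)²/32 + (31−32)²/32 + (25−32)²/32 + (46−32)²/32
   = 1.1250 + 0.0313 + 1.5313 + 6.1250
The largest term is for autumn: 6.125.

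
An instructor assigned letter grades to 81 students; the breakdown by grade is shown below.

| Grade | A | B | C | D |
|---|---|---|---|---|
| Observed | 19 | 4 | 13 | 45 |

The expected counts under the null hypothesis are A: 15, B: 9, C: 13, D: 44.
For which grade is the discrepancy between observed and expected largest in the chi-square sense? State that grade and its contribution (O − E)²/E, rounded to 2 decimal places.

cat         O        E   (O−E)²/E
A          19       15      1.067
B           4        9      2.778
C          13       13      0.000
D          45       44      0.023
The largest term is for B: 2.78.

B, 2.78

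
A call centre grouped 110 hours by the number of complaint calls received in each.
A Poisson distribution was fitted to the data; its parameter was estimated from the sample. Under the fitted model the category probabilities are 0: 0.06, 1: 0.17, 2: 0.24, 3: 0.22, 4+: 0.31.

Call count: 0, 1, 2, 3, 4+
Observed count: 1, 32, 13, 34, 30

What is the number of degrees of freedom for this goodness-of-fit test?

There are k = 5 categories and 1 parameter estimated from the data, so df = 5 − 1 − 1 = 3.

3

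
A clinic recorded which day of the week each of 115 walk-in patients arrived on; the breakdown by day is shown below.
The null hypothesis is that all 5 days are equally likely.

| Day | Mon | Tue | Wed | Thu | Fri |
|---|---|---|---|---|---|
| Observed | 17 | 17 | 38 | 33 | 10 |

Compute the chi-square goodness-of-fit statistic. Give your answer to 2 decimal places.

24.61

Under H₀ each category has probability 1/5, so each expected count is 115/5 = 23.
cat         O        E   (O−E)²/E
Mon        17       23      1.565
Tue        17       23      1.565
Wed        38       23      9.783
Thu        33       23      4.348
Fri        10       23      7.348
Sum = 24.61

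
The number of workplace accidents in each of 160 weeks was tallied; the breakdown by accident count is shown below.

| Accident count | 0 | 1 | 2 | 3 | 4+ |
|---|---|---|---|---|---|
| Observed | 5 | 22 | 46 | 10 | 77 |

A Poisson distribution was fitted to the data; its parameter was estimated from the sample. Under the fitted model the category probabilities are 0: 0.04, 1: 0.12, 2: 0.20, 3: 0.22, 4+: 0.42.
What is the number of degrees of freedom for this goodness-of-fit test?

There are k = 5 categories and 1 parameter estimated from the data, so df = 5 − 1 − 1 = 3.

3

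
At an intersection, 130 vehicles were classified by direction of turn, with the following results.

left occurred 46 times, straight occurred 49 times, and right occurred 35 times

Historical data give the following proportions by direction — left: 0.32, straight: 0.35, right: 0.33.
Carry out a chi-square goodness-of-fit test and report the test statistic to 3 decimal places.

2.189

Expected counts E_i = n·p_i: 130×0.32 = 41.6, 130×0.35 = 45.5, 130×0.33 = 42.9.
χ² = (46−41.6)²/41.6 + (49−45.5)²/45.5 + (35−42.9)²/42.9
   = 0.4654 + 0.2692 + 1.4548
Sum = 2.189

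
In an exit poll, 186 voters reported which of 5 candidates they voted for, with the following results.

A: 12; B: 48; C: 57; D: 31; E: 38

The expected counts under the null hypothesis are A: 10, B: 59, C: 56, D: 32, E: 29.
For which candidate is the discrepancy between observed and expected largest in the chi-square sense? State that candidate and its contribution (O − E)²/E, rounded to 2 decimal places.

χ² = (12−10)²/10 + (48−59)²/59 + (57−56)²/56 + (31−32)²/32 + (38−29)²/29
   = 0.400 + 2.051 + 0.018 + 0.031 + 2.793
The largest term is for E: 2.79.

E, 2.79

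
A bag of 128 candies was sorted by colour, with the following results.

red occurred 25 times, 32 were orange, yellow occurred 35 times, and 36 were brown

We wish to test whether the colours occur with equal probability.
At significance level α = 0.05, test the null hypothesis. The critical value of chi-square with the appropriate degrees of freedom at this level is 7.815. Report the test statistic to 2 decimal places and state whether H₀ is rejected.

Under H₀ each category has probability 1/4, so each expected count is 128/4 = 32.
χ² = (25−32)²/32 + (32−32)²/32 + (35−32)²/32 + (36−32)²/32
   = 1.531 + 0.000 + 0.281 + 0.500
Sum = 2.31
df = 3. Since 2.31 < 7.815, we do not reject H₀.

2.31; do not reject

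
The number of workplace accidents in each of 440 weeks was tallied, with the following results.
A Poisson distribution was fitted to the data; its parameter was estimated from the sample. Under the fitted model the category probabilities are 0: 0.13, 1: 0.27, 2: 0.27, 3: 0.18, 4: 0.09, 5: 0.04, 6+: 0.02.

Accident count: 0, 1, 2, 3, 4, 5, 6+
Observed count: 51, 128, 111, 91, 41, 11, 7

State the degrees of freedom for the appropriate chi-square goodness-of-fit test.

There are k = 7 categories and 1 parameter estimated from the data, so df = 7 − 1 − 1 = 5.

5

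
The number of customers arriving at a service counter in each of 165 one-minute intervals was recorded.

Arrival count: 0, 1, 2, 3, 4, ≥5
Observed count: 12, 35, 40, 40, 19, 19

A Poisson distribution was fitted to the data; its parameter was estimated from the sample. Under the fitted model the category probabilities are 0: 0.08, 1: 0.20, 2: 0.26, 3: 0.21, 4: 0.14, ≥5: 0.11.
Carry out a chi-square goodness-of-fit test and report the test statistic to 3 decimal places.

2.020

Expected counts E_i = n·p_i: 165×0.08 = 13.2, 165×0.20 = 33, 165×0.26 = 42.9, 165×0.21 = 34.65, 165×0.14 = 23.1, 165×0.11 = 18.15.
0: (12 − 13.2)²/13.2 = 1.44/13.2 = 0.1091
1: (35 − 33)²/33 = 4/33 = 0.1212
2: (40 − 42.9)²/42.9 = 8.41/42.9 = 0.1960
3: (40 − 34.65)²/34.65 = 28.6225/34.65 = 0.8260
4: (19 − 23.1)²/23.1 = 16.81/23.1 = 0.7277
≥5: (19 − 18.15)²/18.15 = 0.7225/18.15 = 0.0398
Sum = 2.020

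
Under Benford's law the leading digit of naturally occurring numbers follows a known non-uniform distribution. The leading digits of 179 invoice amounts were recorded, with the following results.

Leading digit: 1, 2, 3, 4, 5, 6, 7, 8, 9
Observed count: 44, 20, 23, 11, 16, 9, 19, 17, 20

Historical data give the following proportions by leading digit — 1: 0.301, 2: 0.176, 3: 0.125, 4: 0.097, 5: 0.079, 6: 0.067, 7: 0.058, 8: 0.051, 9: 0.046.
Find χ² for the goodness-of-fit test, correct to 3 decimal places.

40.106

Expected counts E_i = n·p_i: 179×0.301 = 53.879, 179×0.176 = 31.504, 179×0.125 = 22.375, 179×0.097 = 17.363, 179×0.079 = 14.141, 179×0.067 = 11.993, 179×0.058 = 10.382, 179×0.051 = 9.129, 179×0.046 = 8.234.
cat         O        E   (O−E)²/E
1          44   53.879     1.8114
2          20   31.504     4.2008
3          23   22.375     0.0175
4          11   17.363     2.3318
5          16   14.141     0.2444
6           9   11.993     0.7469
7          19   10.382     7.1537
8          17    9.129     6.7864
9          20    8.234    16.8131
Sum = 40.106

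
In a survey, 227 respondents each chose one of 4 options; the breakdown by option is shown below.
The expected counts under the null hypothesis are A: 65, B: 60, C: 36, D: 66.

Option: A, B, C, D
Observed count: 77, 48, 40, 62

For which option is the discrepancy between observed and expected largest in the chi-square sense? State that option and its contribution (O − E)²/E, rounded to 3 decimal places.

cat         O        E   (O−E)²/E
A          77       65     2.2154
B          48       60     2.4000
C          40       36     0.4444
D          62       66     0.2424
The largest term is for B: 2.400.

B, 2.400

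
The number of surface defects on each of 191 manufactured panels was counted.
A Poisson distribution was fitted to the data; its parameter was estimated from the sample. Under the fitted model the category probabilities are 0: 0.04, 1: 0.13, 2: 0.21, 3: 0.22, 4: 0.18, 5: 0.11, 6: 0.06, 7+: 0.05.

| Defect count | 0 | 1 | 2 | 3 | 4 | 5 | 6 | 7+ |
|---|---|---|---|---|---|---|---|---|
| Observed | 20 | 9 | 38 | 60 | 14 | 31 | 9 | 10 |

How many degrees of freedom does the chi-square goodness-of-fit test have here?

6

There are k = 8 categories and 1 parameter estimated from the data, so df = 8 − 1 − 1 = 6.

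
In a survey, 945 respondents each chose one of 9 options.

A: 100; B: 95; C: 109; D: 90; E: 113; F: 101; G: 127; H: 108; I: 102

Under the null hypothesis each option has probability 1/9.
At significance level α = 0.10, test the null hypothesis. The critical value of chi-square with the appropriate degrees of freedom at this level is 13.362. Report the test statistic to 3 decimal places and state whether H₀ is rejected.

9.029; do not reject

Expected count for each of the 9 categories: 945/9 = 105.
χ² = (100−105)²/105 + (95−105)²/105 + (109−105)²/105 + (90−105)²/105 + (113−105)²/105 + (101−105)²/105 + (127−105)²/105 + (108−105)²/105 + (102−105)²/105
   = 0.2381 + 0.9524 + 0.1524 + 2.1429 + 0.6095 + 0.1524 + 4.6095 + 0.0857 + 0.0857
Sum = 9.029
df = 8. Since 9.029 < 13.362, we do not reject H₀.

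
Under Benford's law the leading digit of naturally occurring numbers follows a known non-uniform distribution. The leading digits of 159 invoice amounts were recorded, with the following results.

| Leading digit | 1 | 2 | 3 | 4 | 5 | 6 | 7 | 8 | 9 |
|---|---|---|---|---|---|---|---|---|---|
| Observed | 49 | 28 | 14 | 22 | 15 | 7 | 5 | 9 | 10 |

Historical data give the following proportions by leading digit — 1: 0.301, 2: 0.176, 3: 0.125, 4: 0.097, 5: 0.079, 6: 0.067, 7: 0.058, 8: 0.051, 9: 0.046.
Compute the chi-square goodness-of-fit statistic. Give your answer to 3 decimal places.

9.312

Expected counts E_i = n·p_i: 159×0.301 = 47.859, 159×0.176 = 27.984, 159×0.125 = 19.875, 159×0.097 = 15.423, 159×0.079 = 12.561, 159×0.067 = 10.653, 159×0.058 = 9.222, 159×0.051 = 8.109, 159×0.046 = 7.314.
χ² = (49−47.859)²/47.859 + (28−27.984)²/27.984 + (14−19.875)²/19.875 + (22−15.423)²/15.423 + (15−12.561)²/12.561 + (7−10.653)²/10.653 + (5−9.222)²/9.222 + (9−8.109)²/8.109 + (10−7.314)²/7.314
   = 0.0272 + 0.0000 + 1.7366 + 2.8047 + 0.4736 + 1.2526 + 1.9329 + 0.0979 + 0.9864
Sum = 9.312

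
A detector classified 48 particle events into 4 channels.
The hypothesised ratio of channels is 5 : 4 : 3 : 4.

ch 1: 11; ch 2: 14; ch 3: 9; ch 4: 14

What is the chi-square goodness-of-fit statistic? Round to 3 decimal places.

Ratio total = 16. Expected counts: 48×5/16 = 15, 48×4/16 = 12, 48×3/16 = 9, 48×4/16 = 12.
ch 1: (11 − 15)²/15 = 16/15 = 1.0667
ch 2: (14 − 12)²/12 = 4/12 = 0.3333
ch 3: (9 − 9)²/9 = 0/9 = 0.0000
ch 4: (14 − 12)²/12 = 4/12 = 0.3333
Sum = 1.733

1.733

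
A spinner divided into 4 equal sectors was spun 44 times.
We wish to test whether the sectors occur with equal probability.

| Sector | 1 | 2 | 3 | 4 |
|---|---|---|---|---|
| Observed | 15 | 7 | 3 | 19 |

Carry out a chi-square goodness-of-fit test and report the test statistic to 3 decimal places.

Under H₀ each category has probability 1/4, so each expected count is 44/4 = 11.
1: (15 − 11)²/11 = 16/11 = 1.4545
2: (7 − 11)²/11 = 16/11 = 1.4545
3: (3 − 11)²/11 = 64/11 = 5.8182
4: (19 − 11)²/11 = 64/11 = 5.8182
Sum = 14.545

14.545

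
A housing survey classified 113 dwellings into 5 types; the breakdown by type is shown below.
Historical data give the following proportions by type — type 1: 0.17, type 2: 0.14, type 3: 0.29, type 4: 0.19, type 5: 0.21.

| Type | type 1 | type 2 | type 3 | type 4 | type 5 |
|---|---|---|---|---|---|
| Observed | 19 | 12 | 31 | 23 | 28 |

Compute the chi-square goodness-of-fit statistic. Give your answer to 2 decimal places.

Expected counts E_i = n·p_i: 113×0.17 = 19.21, 113×0.14 = 15.82, 113×0.29 = 32.77, 113×0.19 = 21.47, 113×0.21 = 23.73.
cat         O        E   (O−E)²/E
type 1     19    19.21      0.002
type 2     12    15.82      0.922
type 3     31    32.77      0.096
type 4     23    21.47      0.109
type 5     28    23.73      0.768
Sum = 1.90

1.90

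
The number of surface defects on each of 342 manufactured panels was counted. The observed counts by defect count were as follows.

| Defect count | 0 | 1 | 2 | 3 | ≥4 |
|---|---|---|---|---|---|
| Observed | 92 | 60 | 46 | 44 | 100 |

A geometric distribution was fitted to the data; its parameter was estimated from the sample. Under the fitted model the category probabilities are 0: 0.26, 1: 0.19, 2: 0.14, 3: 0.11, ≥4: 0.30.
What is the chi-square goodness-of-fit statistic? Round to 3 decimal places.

1.710

Expected counts E_i = n·p_i: 342×0.26 = 88.92, 342×0.19 = 64.98, 342×0.14 = 47.88, 342×0.11 = 37.62, 342×0.30 = 102.6.
cat         O        E   (O−E)²/E
0          92    88.92     0.1067
1          60    64.98     0.3817
2          46    47.88     0.0738
3          44    37.62     1.0820
≥4        100    102.6     0.0659
Sum = 1.710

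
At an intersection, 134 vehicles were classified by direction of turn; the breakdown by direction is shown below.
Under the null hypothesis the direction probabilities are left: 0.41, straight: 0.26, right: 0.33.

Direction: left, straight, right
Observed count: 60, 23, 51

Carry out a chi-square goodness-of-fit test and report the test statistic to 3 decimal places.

Expected counts E_i = n·p_i: 134×0.41 = 54.94, 134×0.26 = 34.84, 134×0.33 = 44.22.
cat           O        E   (O−E)²/E
left         60    54.94     0.4660
straight     23    34.84     4.0237
right        51    44.22     1.0395
Sum = 5.529

5.529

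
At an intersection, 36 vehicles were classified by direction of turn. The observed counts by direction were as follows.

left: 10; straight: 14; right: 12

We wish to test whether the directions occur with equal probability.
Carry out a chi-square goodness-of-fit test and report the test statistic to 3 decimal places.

0.667

Expected count for each of the 3 categories: 36/3 = 12.
χ² = (10−12)²/12 + (14−12)²/12 + (12−12)²/12
   = 0.3333 + 0.3333 + 0.0000
Sum = 0.667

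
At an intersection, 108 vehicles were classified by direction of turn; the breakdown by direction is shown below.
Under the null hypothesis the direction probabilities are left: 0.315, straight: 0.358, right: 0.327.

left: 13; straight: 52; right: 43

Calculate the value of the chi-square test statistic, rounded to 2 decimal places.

Expected counts E_i = n·p_i: 108×0.315 = 34.02, 108×0.358 = 38.664, 108×0.327 = 35.316.
χ² = (13−34.02)²/34.02 + (52−38.664)²/38.664 + (43−35.316)²/35.316
   = 12.988 + 4.600 + 1.672
Sum = 19.26

19.26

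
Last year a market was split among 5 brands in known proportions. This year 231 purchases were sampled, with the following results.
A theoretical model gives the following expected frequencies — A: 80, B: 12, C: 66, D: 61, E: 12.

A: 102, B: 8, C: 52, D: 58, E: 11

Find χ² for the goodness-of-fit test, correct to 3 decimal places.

10.584

cat         O        E   (O−E)²/E
A         102       80     6.0500
B           8       12     1.3333
C          52       66     2.9697
D          58       61     0.1475
E          11       12     0.0833
Sum = 10.584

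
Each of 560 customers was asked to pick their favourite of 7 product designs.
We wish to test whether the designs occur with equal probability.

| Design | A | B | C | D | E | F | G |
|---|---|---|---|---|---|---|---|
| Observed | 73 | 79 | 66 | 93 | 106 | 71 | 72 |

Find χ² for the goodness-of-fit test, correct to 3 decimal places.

15.450

Expected count for each of the 7 categories: 560/7 = 80.
χ² = (73−80)²/80 + (79−80)²/80 + (66−80)²/80 + (93−80)²/80 + (106−80)²/80 + (71−80)²/80 + (72−80)²/80
   = 0.6125 + 0.0125 + 2.4500 + 2.1125 + 8.4500 + 1.0125 + 0.8000
Sum = 15.450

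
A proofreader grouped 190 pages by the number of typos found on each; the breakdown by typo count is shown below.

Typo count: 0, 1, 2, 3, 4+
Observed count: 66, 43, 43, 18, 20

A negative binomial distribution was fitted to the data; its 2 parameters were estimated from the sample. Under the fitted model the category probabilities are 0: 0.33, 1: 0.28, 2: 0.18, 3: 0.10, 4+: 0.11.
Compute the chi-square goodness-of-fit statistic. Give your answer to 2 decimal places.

Expected counts E_i = n·p_i: 190×0.33 = 62.7, 190×0.28 = 53.2, 190×0.18 = 34.2, 190×0.10 = 19, 190×0.11 = 20.9.
χ² = (66−62.7)²/62.7 + (43−53.2)²/53.2 + (43−34.2)²/34.2 + (18−19)²/19 + (20−20.9)²/20.9
   = 0.174 + 1.956 + 2.264 + 0.053 + 0.039
Sum = 4.49

4.49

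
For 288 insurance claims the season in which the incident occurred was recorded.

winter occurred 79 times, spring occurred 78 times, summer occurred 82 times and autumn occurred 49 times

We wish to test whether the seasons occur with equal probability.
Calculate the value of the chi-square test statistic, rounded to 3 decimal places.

Expected count for each of the 4 categories: 288/4 = 72.
winter: (79 − 72)²/72 = 49/72 = 0.6806
spring: (78 − 72)²/72 = 36/72 = 0.5000
summer: (82 − 72)²/72 = 100/72 = 1.3889
autumn: (49 − 72)²/72 = 529/72 = 7.3472
Sum = 9.917

9.917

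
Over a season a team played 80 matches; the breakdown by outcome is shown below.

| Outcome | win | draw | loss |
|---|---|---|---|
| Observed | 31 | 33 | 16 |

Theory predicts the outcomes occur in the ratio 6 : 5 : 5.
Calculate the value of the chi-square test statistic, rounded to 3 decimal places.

Ratio total = 16. Expected counts: 80×6/16 = 30, 80×5/16 = 25, 80×5/16 = 25.
χ² = (31−30)²/30 + (33−25)²/25 + (16−25)²/25
   = 0.0333 + 2.5600 + 3.2400
Sum = 5.833

5.833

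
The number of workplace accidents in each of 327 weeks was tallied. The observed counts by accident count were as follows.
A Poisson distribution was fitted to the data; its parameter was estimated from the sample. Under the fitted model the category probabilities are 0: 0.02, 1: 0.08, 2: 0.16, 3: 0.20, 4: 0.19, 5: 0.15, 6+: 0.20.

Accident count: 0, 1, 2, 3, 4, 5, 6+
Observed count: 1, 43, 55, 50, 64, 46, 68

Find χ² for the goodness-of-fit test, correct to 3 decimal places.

19.646

Expected counts E_i = n·p_i: 327×0.02 = 6.54, 327×0.08 = 26.16, 327×0.16 = 52.32, 327×0.20 = 65.4, 327×0.19 = 62.13, 327×0.15 = 49.05, 327×0.20 = 65.4.
cat         O        E   (O−E)²/E
0           1     6.54     4.6929
1          43    26.16    10.8404
2          55    52.32     0.1373
3          50     65.4     3.6263
4          64    62.13     0.0563
5          46    49.05     0.1897
6+         68     65.4     0.1034
Sum = 19.646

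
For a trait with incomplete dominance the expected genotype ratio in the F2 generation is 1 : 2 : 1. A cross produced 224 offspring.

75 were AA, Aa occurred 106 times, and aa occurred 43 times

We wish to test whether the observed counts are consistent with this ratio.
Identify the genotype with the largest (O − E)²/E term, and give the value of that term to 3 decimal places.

AA, 6.446

Ratio total = 4. Expected counts: 224×1/4 = 56, 224×2/4 = 112, 224×1/4 = 56.
χ² = (75−56)²/56 + (106−112)²/112 + (43−56)²/56
   = 6.4464 + 0.3214 + 3.0179
The largest term is for AA: 6.446.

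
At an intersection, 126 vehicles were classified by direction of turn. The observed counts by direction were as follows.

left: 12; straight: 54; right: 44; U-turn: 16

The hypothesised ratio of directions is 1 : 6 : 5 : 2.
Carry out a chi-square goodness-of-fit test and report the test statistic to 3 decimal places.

1.244

Ratio total = 14. Expected counts: 126×1/14 = 9, 126×6/14 = 54, 126×5/14 = 45, 126×2/14 = 18.
χ² = (12−9)²/9 + (54−54)²/54 + (44−45)²/45 + (16−18)²/18
   = 1.0000 + 0.0000 + 0.0222 + 0.2222
Sum = 1.244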